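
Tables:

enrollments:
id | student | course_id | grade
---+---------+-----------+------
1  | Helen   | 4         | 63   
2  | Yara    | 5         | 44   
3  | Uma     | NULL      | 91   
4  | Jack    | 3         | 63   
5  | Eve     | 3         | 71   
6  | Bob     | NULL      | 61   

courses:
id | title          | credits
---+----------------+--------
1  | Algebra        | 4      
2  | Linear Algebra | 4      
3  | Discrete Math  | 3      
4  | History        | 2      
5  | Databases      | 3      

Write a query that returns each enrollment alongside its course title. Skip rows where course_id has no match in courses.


INNER JOIN keeps only enrollments rows whose course_id matches an id in courses. Walk through each enrollment:
  - enrollment 1 (Helen): course_id=4 -> matches History
  - enrollment 2 (Yara): course_id=5 -> matches Databases
  - enrollment 3 (Uma): course_id=NULL, no match -> dropped
  - enrollment 4 (Jack): course_id=3 -> matches Discrete Math
  - enrollment 5 (Eve): course_id=3 -> matches Discrete Math
  - enrollment 6 (Bob): course_id=NULL, no match -> dropped
So 2 of 6 rows are dropped.

SQL:
SELECT a.student, b.title AS course
FROM enrollments a
INNER JOIN courses b ON a.course_id = b.id

Result:
student | course       
--------+--------------
Helen   | History      
Yara    | Databases    
Jack    | Discrete Math
Eve     | Discrete Math


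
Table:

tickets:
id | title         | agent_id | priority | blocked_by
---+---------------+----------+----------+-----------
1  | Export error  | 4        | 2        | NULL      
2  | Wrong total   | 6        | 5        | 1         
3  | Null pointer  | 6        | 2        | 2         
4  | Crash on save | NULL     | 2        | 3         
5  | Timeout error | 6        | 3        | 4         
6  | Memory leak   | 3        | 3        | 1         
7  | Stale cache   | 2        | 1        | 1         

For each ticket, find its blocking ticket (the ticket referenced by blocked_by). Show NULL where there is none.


This is a self-join: tickets is joined to a second copy of itself, matching each row's blocked_by to another row's id. Use LEFT JOIN so rows with blocked_by=NULL are kept.
  - ticket 1 (Export error): blocked_by=NULL -> NULL
  - ticket 2 (Wrong total): blocked_by=1 -> Export error
  - ticket 3 (Null pointer): blocked_by=2 -> Wrong total
  - ticket 4 (Crash on save): blocked_by=3 -> Null pointer
  - ticket 5 (Timeout error): blocked_by=4 -> Crash on save
  - ticket 6 (Memory leak): blocked_by=1 -> Export error
  - ticket 7 (Stale cache): blocked_by=1 -> Export error

SQL:
SELECT a.title AS item, b.title AS blocked_by
FROM tickets a
LEFT JOIN tickets b ON a.blocked_by = b.id

Result:
item          | blocked_by   
--------------+--------------
Export error  | NULL         
Wrong total   | Export error 
Null pointer  | Wrong total  
Crash on save | Null pointer 
Timeout error | Crash on save
Memory leak   | Export error 
Stale cache   | Export error 


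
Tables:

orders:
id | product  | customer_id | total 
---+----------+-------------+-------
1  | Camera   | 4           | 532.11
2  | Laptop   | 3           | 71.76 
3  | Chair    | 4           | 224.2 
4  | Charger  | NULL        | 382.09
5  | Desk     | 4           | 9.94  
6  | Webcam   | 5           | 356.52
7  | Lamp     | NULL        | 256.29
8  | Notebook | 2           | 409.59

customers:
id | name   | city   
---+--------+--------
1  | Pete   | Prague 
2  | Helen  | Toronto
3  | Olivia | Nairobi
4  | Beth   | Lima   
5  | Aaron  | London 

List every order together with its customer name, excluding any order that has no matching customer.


INNER JOIN keeps only orders rows whose customer_id matches an id in customers. Walk through each order:
  - order 1 (Camera): customer_id=4 -> matches Beth
  - order 2 (Laptop): customer_id=3 -> matches Olivia
  - order 3 (Chair): customer_id=4 -> matches Beth
  - order 4 (Charger): customer_id=NULL, no match -> dropped
  - order 5 (Desk): customer_id=4 -> matches Beth
  - order 6 (Webcam): customer_id=5 -> matches Aaron
  - order 7 (Lamp): customer_id=NULL, no match -> dropped
  - order 8 (Notebook): customer_id=2 -> matches Helen
So 2 of 8 rows are dropped.

SQL:
SELECT a.product, b.name AS customer
FROM orders a
INNER JOIN customers b ON a.customer_id = b.id

Result:
product  | customer
---------+---------
Camera   | Beth    
Laptop   | Olivia  
Chair    | Beth    
Desk     | Beth    
Webcam   | Aaron   
Notebook | Helen   


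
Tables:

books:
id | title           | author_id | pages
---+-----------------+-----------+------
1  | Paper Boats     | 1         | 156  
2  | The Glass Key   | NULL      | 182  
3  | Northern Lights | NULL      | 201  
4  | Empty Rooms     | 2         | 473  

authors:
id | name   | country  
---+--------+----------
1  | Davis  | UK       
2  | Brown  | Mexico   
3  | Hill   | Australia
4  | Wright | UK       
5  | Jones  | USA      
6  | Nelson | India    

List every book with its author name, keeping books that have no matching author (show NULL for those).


LEFT JOIN keeps every row from books (the left table); where author_id has no match in authors, the author columns become NULL. Walk through each book:
  - book 1 (Paper Boats): author_id=1 -> matches Davis
  - book 2 (The Glass Key): author_id=NULL, no match -> kept with NULL
  - book 3 (Northern Lights): author_id=NULL, no match -> kept with NULL
  - book 4 (Empty Rooms): author_id=2 -> matches Brown
All 4 rows appear; 2 have NULL author.

SQL:
SELECT a.title, b.name AS author
FROM books a
LEFT JOIN authors b ON a.author_id = b.id

Result:
title           | author
----------------+-------
Paper Boats     | Davis 
The Glass Key   | NULL  
Northern Lights | NULL  
Empty Rooms     | Brown 


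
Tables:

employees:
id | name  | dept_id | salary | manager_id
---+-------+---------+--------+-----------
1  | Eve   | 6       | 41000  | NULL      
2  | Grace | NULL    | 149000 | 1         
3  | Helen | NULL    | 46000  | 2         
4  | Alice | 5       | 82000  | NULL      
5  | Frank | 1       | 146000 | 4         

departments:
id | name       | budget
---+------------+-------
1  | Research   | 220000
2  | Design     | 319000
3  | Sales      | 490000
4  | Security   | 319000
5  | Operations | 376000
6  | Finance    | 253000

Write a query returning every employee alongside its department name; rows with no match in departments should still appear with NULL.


LEFT JOIN keeps every row from employees (the left table); where dept_id has no match in departments, the department columns become NULL. Walk through each employee:
  - employee 1 (Eve): dept_id=6 -> matches Finance
  - employee 2 (Grace): dept_id=NULL, no match -> kept with NULL
  - employee 3 (Helen): dept_id=NULL, no match -> kept with NULL
  - employee 4 (Alice): dept_id=5 -> matches Operations
  - employee 5 (Frank): dept_id=1 -> matches Research
All 5 rows appear; 2 have NULL department.

SQL:
SELECT a.name, b.name AS department
FROM employees a
LEFT JOIN departments b ON a.dept_id = b.id

Result:
name  | department
------+-----------
Eve   | Finance   
Grace | NULL      
Helen | NULL      
Alice | Operations
Frank | Research  


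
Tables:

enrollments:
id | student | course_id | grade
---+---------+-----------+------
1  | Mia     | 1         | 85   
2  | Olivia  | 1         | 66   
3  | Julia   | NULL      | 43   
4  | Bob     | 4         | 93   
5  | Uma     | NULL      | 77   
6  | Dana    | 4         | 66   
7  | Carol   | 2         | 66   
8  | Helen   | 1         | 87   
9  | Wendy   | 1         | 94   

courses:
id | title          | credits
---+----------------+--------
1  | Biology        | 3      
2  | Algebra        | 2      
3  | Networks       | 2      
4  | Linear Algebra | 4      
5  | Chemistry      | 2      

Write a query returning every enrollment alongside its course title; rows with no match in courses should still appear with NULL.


LEFT JOIN keeps every row from enrollments (the left table); where course_id has no match in courses, the course columns become NULL. Walk through each enrollment:
  - enrollment 1 (Mia): course_id=1 -> matches Biology
  - enrollment 2 (Olivia): course_id=1 -> matches Biology
  - enrollment 3 (Julia): course_id=NULL, no match -> kept with NULL
  - enrollment 4 (Bob): course_id=4 -> matches Linear Algebra
  - enrollment 5 (Uma): course_id=NULL, no match -> kept with NULL
  - enrollment 6 (Dana): course_id=4 -> matches Linear Algebra
  - enrollment 7 (Carol): course_id=2 -> matches Algebra
  - enrollment 8 (Helen): course_id=1 -> matches Biology
  - enrollment 9 (Wendy): course_id=1 -> matches Biology
All 9 rows appear; 2 have NULL course.

SQL:
SELECT a.student, b.title AS course
FROM enrollments a
LEFT JOIN courses b ON a.course_id = b.id

Result:
student | course        
--------+---------------
Mia     | Biology       
Olivia  | Biology       
Julia   | NULL          
Bob     | Linear Algebra
Uma     | NULL          
Dana    | Linear Algebra
Carol   | Algebra       
Helen   | Biology       
Wendy   | Biology       


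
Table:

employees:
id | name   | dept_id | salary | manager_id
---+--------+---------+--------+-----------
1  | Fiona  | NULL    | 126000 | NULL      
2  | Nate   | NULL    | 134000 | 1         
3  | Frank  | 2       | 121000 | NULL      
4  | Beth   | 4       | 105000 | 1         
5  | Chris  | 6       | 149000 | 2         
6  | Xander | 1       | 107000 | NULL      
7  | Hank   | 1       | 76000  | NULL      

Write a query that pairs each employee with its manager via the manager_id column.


This is a self-join: employees is joined to a second copy of itself, matching each row's manager_id to another row's id. Use LEFT JOIN so rows with manager_id=NULL are kept.
  - employee 1 (Fiona): manager_id=NULL -> NULL
  - employee 2 (Nate): manager_id=1 -> Fiona
  - employee 3 (Frank): manager_id=NULL -> NULL
  - employee 4 (Beth): manager_id=1 -> Fiona
  - employee 5 (Chris): manager_id=2 -> Nate
  - employee 6 (Xander): manager_id=NULL -> NULL
  - employee 7 (Hank): manager_id=NULL -> NULL

SQL:
SELECT a.name AS item, b.name AS manager
FROM employees a
LEFT JOIN employees b ON a.manager_id = b.id

Result:
item   | manager
-------+--------
Fiona  | NULL   
Nate   | Fiona  
Frank  | NULL   
Beth   | Fiona  
Chris  | Nate   
Xander | NULL   
Hank   | NULL   


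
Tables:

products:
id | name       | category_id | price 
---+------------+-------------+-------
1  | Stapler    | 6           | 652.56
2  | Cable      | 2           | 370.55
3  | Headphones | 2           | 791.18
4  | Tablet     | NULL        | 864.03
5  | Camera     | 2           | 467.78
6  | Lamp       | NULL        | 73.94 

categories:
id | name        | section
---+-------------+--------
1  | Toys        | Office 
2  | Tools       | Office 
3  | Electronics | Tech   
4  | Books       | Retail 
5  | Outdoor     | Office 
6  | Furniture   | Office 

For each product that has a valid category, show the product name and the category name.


INNER JOIN keeps only products rows whose category_id matches an id in categories. Walk through each product:
  - product 1 (Stapler): category_id=6 -> matches Furniture
  - product 2 (Cable): category_id=2 -> matches Tools
  - product 3 (Headphones): category_id=2 -> matches Tools
  - product 4 (Tablet): category_id=NULL, no match -> dropped
  - product 5 (Camera): category_id=2 -> matches Tools
  - product 6 (Lamp): category_id=NULL, no match -> dropped
So 2 of 6 rows are dropped.

SQL:
SELECT a.name, b.name AS category
FROM products a
INNER JOIN categories b ON a.category_id = b.id

Result:
name       | category 
-----------+----------
Stapler    | Furniture
Cable      | Tools    
Headphones | Tools    
Camera     | Tools    


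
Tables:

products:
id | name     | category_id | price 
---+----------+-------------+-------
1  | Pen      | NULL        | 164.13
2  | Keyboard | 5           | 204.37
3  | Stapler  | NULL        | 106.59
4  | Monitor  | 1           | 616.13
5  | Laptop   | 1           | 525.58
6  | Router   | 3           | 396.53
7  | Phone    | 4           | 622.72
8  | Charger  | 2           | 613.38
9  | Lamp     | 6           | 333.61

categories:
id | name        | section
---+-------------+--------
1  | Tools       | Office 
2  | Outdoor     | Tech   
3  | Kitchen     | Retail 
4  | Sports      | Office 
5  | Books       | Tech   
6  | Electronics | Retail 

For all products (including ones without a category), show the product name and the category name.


LEFT JOIN keeps every row from products (the left table); where category_id has no match in categories, the category columns become NULL. Walk through each product:
  - product 1 (Pen): category_id=NULL, no match -> kept with NULL
  - product 2 (Keyboard): category_id=5 -> matches Books
  - product 3 (Stapler): category_id=NULL, no match -> kept with NULL
  - product 4 (Monitor): category_id=1 -> matches Tools
  - product 5 (Laptop): category_id=1 -> matches Tools
  - product 6 (Router): category_id=3 -> matches Kitchen
  - product 7 (Phone): category_id=4 -> matches Sports
  - product 8 (Charger): category_id=2 -> matches Outdoor
  - product 9 (Lamp): category_id=6 -> matches Electronics
All 9 rows appear; 2 have NULL category.

SQL:
SELECT a.name, b.name AS category
FROM products a
LEFT JOIN categories b ON a.category_id = b.id

Result:
name     | category   
---------+------------
Pen      | NULL       
Keyboard | Books      
Stapler  | NULL       
Monitor  | Tools      
Laptop   | Tools      
Router   | Kitchen    
Phone    | Sports     
Charger  | Outdoor    
Lamp     | Electronics


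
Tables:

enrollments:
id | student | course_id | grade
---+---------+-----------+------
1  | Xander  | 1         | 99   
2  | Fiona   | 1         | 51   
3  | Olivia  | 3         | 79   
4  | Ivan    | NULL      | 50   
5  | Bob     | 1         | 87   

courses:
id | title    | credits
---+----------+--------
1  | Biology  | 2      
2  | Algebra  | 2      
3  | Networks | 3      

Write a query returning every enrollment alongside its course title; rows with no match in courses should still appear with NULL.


LEFT JOIN keeps every row from enrollments (the left table); where course_id has no match in courses, the course columns become NULL. Walk through each enrollment:
  - enrollment 1 (Xander): course_id=1 -> matches Biology
  - enrollment 2 (Fiona): course_id=1 -> matches Biology
  - enrollment 3 (Olivia): course_id=3 -> matches Networks
  - enrollment 4 (Ivan): course_id=NULL, no match -> kept with NULL
  - enrollment 5 (Bob): course_id=1 -> matches Biology
All 5 rows appear; 1 has NULL course.

SQL:
SELECT a.student, b.title AS course
FROM enrollments a
LEFT JOIN courses b ON a.course_id = b.id

Result:
student | course  
--------+---------
Xander  | Biology 
Fiona   | Biology 
Olivia  | Networks
Ivan    | NULL    
Bob     | Biology 


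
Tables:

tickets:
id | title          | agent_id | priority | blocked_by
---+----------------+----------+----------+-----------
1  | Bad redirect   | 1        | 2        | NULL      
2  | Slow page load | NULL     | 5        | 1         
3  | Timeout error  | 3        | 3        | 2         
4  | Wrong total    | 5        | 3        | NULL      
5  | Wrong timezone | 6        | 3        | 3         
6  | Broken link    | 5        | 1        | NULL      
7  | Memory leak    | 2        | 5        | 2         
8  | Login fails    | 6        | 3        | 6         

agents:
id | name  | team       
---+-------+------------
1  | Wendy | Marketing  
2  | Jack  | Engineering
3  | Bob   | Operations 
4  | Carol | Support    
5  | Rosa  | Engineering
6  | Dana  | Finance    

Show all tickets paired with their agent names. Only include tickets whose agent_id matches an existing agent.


INNER JOIN keeps only tickets rows whose agent_id matches an id in agents. Walk through each ticket:
  - ticket 1 (Bad redirect): agent_id=1 -> matches Wendy
  - ticket 2 (Slow page load): agent_id=NULL, no match -> dropped
  - ticket 3 (Timeout error): agent_id=3 -> matches Bob
  - ticket 4 (Wrong total): agent_id=5 -> matches Rosa
  - ticket 5 (Wrong timezone): agent_id=6 -> matches Dana
  - ticket 6 (Broken link): agent_id=5 -> matches Rosa
  - ticket 7 (Memory leak): agent_id=2 -> matches Jack
  - ticket 8 (Login fails): agent_id=6 -> matches Dana
So 1 of 8 rows is dropped.

SQL:
SELECT a.title, b.name AS agent
FROM tickets a
INNER JOIN agents b ON a.agent_id = b.id

Result:
title          | agent
---------------+------
Bad redirect   | Wendy
Timeout error  | Bob  
Wrong total    | Rosa 
Wrong timezone | Dana 
Broken link    | Rosa 
Memory leak    | Jack 
Login fails    | Dana 


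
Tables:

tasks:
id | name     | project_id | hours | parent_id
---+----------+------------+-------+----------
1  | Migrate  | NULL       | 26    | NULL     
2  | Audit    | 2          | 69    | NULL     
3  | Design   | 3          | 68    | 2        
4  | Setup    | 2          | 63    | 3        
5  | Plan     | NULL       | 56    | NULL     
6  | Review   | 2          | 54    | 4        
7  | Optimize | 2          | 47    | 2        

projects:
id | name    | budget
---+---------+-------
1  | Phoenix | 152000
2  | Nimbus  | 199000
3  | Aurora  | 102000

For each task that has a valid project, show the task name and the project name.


INNER JOIN keeps only tasks rows whose project_id matches an id in projects. Walk through each task:
  - task 1 (Migrate): project_id=NULL, no match -> dropped
  - task 2 (Audit): project_id=2 -> matches Nimbus
  - task 3 (Design): project_id=3 -> matches Aurora
  - task 4 (Setup): project_id=2 -> matches Nimbus
  - task 5 (Plan): project_id=NULL, no match -> dropped
  - task 6 (Review): project_id=2 -> matches Nimbus
  - task 7 (Optimize): project_id=2 -> matches Nimbus
So 2 of 7 rows are dropped.

SQL:
SELECT a.name, b.name AS project
FROM tasks a
INNER JOIN projects b ON a.project_id = b.id

Result:
name     | project
---------+--------
Audit    | Nimbus 
Design   | Aurora 
Setup    | Nimbus 
Review   | Nimbus 
Optimize | Nimbus 


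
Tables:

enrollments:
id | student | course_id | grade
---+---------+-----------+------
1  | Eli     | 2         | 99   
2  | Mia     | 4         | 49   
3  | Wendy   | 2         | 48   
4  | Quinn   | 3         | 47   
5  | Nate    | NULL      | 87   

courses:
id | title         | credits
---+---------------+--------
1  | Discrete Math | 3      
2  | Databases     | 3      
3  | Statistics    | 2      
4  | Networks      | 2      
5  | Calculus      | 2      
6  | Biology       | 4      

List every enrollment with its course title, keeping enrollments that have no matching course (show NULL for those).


LEFT JOIN keeps every row from enrollments (the left table); where course_id has no match in courses, the course columns become NULL. Walk through each enrollment:
  - enrollment 1 (Eli): course_id=2 -> matches Databases
  - enrollment 2 (Mia): course_id=4 -> matches Networks
  - enrollment 3 (Wendy): course_id=2 -> matches Databases
  - enrollment 4 (Quinn): course_id=3 -> matches Statistics
  - enrollment 5 (Nate): course_id=NULL, no match -> kept with NULL
All 5 rows appear; 1 has NULL course.

SQL:
SELECT a.student, b.title AS course
FROM enrollments a
LEFT JOIN courses b ON a.course_id = b.id

Result:
student | course    
--------+-----------
Eli     | Databases 
Mia     | Networks  
Wendy   | Databases 
Quinn   | Statistics
Nate    | NULL      


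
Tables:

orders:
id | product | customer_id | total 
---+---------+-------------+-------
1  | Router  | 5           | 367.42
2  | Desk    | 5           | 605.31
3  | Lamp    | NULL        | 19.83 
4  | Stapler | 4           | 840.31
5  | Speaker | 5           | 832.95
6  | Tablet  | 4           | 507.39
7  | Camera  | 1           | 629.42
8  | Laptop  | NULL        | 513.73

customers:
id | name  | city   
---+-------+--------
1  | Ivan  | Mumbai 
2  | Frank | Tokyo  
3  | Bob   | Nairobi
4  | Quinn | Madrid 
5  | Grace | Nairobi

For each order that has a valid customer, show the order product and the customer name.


INNER JOIN keeps only orders rows whose customer_id matches an id in customers. Walk through each order:
  - order 1 (Router): customer_id=5 -> matches Grace
  - order 2 (Desk): customer_id=5 -> matches Grace
  - order 3 (Lamp): customer_id=NULL, no match -> dropped
  - order 4 (Stapler): customer_id=4 -> matches Quinn
  - order 5 (Speaker): customer_id=5 -> matches Grace
  - order 6 (Tablet): customer_id=4 -> matches Quinn
  - order 7 (Camera): customer_id=1 -> matches Ivan
  - order 8 (Laptop): customer_id=NULL, no match -> dropped
So 2 of 8 rows are dropped.

SQL:
SELECT a.product, b.name AS customer
FROM orders a
INNER JOIN customers b ON a.customer_id = b.id

Result:
product | customer
--------+---------
Router  | Grace   
Desk    | Grace   
Stapler | Quinn   
Speaker | Grace   
Tablet  | Quinn   
Camera  | Ivan    


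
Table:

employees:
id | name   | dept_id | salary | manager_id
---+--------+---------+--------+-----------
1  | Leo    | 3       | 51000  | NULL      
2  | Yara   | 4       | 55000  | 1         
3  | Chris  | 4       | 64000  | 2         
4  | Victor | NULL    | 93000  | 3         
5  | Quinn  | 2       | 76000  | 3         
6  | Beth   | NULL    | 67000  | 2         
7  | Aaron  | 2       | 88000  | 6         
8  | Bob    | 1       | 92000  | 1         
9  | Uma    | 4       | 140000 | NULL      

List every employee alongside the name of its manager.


This is a self-join: employees is joined to a second copy of itself, matching each row's manager_id to another row's id. Use LEFT JOIN so rows with manager_id=NULL are kept.
  - employee 1 (Leo): manager_id=NULL -> NULL
  - employee 2 (Yara): manager_id=1 -> Leo
  - employee 3 (Chris): manager_id=2 -> Yara
  - employee 4 (Victor): manager_id=3 -> Chris
  - employee 5 (Quinn): manager_id=3 -> Chris
  - employee 6 (Beth): manager_id=2 -> Yara
  - employee 7 (Aaron): manager_id=6 -> Beth
  - employee 8 (Bob): manager_id=1 -> Leo
  - employee 9 (Uma): manager_id=NULL -> NULL

SQL:
SELECT a.name AS item, b.name AS manager
FROM employees a
LEFT JOIN employees b ON a.manager_id = b.id

Result:
item   | manager
-------+--------
Leo    | NULL   
Yara   | Leo    
Chris  | Yara   
Victor | Chris  
Quinn  | Chris  
Beth   | Yara   
Aaron  | Beth   
Bob    | Leo    
Uma    | NULL   


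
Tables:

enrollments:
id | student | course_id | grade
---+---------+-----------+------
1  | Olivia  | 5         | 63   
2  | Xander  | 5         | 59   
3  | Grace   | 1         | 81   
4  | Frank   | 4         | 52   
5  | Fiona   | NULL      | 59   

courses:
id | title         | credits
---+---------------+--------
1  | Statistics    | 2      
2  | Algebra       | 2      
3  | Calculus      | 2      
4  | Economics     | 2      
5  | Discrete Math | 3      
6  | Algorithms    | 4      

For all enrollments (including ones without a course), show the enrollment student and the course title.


LEFT JOIN keeps every row from enrollments (the left table); where course_id has no match in courses, the course columns become NULL. Walk through each enrollment:
  - enrollment 1 (Olivia): course_id=5 -> matches Discrete Math
  - enrollment 2 (Xander): course_id=5 -> matches Discrete Math
  - enrollment 3 (Grace): course_id=1 -> matches Statistics
  - enrollment 4 (Frank): course_id=4 -> matches Economics
  - enrollment 5 (Fiona): course_id=NULL, no match -> kept with NULL
All 5 rows appear; 1 has NULL course.

SQL:
SELECT a.student, b.title AS course
FROM enrollments a
LEFT JOIN courses b ON a.course_id = b.id

Result:
student | course       
--------+--------------
Olivia  | Discrete Math
Xander  | Discrete Math
Grace   | Statistics   
Frank   | Economics    
Fiona   | NULL         


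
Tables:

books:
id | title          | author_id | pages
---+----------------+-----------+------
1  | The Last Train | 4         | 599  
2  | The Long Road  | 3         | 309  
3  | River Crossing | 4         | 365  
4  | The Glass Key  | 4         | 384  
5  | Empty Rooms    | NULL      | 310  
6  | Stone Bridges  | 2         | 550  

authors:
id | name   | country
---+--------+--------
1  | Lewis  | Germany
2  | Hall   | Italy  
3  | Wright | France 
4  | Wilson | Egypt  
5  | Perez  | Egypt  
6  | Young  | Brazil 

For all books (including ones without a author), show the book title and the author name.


LEFT JOIN keeps every row from books (the left table); where author_id has no match in authors, the author columns become NULL. Walk through each book:
  - book 1 (The Last Train): author_id=4 -> matches Wilson
  - book 2 (The Long Road): author_id=3 -> matches Wright
  - book 3 (River Crossing): author_id=4 -> matches Wilson
  - book 4 (The Glass Key): author_id=4 -> matches Wilson
  - book 5 (Empty Rooms): author_id=NULL, no match -> kept with NULL
  - book 6 (Stone Bridges): author_id=2 -> matches Hall
All 6 rows appear; 1 has NULL author.

SQL:
SELECT a.title, b.name AS author
FROM books a
LEFT JOIN authors b ON a.author_id = b.id

Result:
title          | author
---------------+-------
The Last Train | Wilson
The Long Road  | Wright
River Crossing | Wilson
The Glass Key  | Wilson
Empty Rooms    | NULL  
Stone Bridges  | Hall  


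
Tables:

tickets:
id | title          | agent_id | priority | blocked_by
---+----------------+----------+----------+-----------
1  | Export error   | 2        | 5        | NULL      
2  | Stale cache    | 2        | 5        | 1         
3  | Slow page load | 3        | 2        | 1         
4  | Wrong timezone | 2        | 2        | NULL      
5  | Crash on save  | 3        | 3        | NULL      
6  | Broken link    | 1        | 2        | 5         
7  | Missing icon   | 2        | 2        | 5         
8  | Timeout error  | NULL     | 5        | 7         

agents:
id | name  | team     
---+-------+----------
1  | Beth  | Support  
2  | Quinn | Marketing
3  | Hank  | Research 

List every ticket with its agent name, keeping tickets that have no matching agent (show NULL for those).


LEFT JOIN keeps every row from tickets (the left table); where agent_id has no match in agents, the agent columns become NULL. Walk through each ticket:
  - ticket 1 (Export error): agent_id=2 -> matches Quinn
  - ticket 2 (Stale cache): agent_id=2 -> matches Quinn
  - ticket 3 (Slow page load): agent_id=3 -> matches Hank
  - ticket 4 (Wrong timezone): agent_id=2 -> matches Quinn
  - ticket 5 (Crash on save): agent_id=3 -> matches Hank
  - ticket 6 (Broken link): agent_id=1 -> matches Beth
  - ticket 7 (Missing icon): agent_id=2 -> matches Quinn
  - ticket 8 (Timeout error): agent_id=NULL, no match -> kept with NULL
All 8 rows appear; 1 has NULL agent.

SQL:
SELECT a.title, b.name AS agent
FROM tickets a
LEFT JOIN agents b ON a.agent_id = b.id

Result:
title          | agent
---------------+------
Export error   | Quinn
Stale cache    | Quinn
Slow page load | Hank 
Wrong timezone | Quinn
Crash on save  | Hank 
Broken link    | Beth 
Missing icon   | Quinn
Timeout error  | NULL 


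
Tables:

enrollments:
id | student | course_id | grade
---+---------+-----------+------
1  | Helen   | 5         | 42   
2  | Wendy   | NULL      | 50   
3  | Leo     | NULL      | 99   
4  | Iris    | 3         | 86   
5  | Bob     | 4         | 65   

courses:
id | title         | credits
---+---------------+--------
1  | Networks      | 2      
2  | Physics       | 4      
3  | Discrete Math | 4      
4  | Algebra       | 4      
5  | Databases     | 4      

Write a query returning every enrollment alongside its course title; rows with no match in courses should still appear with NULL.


LEFT JOIN keeps every row from enrollments (the left table); where course_id has no match in courses, the course columns become NULL. Walk through each enrollment:
  - enrollment 1 (Helen): course_id=5 -> matches Databases
  - enrollment 2 (Wendy): course_id=NULL, no match -> kept with NULL
  - enrollment 3 (Leo): course_id=NULL, no match -> kept with NULL
  - enrollment 4 (Iris): course_id=3 -> matches Discrete Math
  - enrollment 5 (Bob): course_id=4 -> matches Algebra
All 5 rows appear; 2 have NULL course.

SQL:
SELECT a.student, b.title AS course
FROM enrollments a
LEFT JOIN courses b ON a.course_id = b.id

Result:
student | course       
--------+--------------
Helen   | Databases    
Wendy   | NULL         
Leo     | NULL         
Iris    | Discrete Math
Bob     | Algebra      


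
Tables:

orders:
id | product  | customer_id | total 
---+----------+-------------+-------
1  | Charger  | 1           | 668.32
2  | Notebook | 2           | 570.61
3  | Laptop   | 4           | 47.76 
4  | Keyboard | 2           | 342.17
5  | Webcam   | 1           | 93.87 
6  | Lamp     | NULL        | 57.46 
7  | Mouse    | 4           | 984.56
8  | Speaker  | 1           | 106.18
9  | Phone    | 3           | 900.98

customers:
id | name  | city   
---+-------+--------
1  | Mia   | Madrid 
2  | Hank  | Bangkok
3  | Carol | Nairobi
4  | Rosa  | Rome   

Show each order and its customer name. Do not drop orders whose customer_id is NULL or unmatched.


LEFT JOIN keeps every row from orders (the left table); where customer_id has no match in customers, the customer columns become NULL. Walk through each order:
  - order 1 (Charger): customer_id=1 -> matches Mia
  - order 2 (Notebook): customer_id=2 -> matches Hank
  - order 3 (Laptop): customer_id=4 -> matches Rosa
  - order 4 (Keyboard): customer_id=2 -> matches Hank
  - order 5 (Webcam): customer_id=1 -> matches Mia
  - order 6 (Lamp): customer_id=NULL, no match -> kept with NULL
  - order 7 (Mouse): customer_id=4 -> matches Rosa
  - order 8 (Speaker): customer_id=1 -> matches Mia
  - order 9 (Phone): customer_id=3 -> matches Carol
All 9 rows appear; 1 has NULL customer.

SQL:
SELECT a.product, b.name AS customer
FROM orders a
LEFT JOIN customers b ON a.customer_id = b.id

Result:
product  | customer
---------+---------
Charger  | Mia     
Notebook | Hank    
Laptop   | Rosa    
Keyboard | Hank    
Webcam   | Mia     
Lamp     | NULL    
Mouse    | Rosa    
Speaker  | Mia     
Phone    | Carol   


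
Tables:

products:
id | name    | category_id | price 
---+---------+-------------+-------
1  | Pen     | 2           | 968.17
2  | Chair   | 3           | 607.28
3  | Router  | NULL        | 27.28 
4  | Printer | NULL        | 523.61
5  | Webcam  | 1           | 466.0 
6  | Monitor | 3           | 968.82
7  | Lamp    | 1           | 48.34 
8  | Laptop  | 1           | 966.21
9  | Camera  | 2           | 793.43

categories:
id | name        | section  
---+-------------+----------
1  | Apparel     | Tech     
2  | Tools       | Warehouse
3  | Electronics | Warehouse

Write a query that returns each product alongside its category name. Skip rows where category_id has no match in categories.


INNER JOIN keeps only products rows whose category_id matches an id in categories. Walk through each product:
  - product 1 (Pen): category_id=2 -> matches Tools
  - product 2 (Chair): category_id=3 -> matches Electronics
  - product 3 (Router): category_id=NULL, no match -> dropped
  - product 4 (Printer): category_id=NULL, no match -> dropped
  - product 5 (Webcam): category_id=1 -> matches Apparel
  - product 6 (Monitor): category_id=3 -> matches Electronics
  - product 7 (Lamp): category_id=1 -> matches Apparel
  - product 8 (Laptop): category_id=1 -> matches Apparel
  - product 9 (Camera): category_id=2 -> matches Tools
So 2 of 9 rows are dropped.

SQL:
SELECT a.name, b.name AS category
FROM products a
INNER JOIN categories b ON a.category_id = b.id

Result:
name    | category   
--------+------------
Pen     | Tools      
Chair   | Electronics
Webcam  | Apparel    
Monitor | Electronics
Lamp    | Apparel    
Laptop  | Apparel    
Camera  | Tools      


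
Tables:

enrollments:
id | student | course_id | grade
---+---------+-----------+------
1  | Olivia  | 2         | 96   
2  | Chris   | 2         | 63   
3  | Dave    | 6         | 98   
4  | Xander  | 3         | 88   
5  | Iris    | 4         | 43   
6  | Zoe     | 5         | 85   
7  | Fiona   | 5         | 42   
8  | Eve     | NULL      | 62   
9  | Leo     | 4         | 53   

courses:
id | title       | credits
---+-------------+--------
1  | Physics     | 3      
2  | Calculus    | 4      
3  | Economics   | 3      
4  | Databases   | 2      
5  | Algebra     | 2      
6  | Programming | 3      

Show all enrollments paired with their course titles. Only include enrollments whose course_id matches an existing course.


INNER JOIN keeps only enrollments rows whose course_id matches an id in courses. Walk through each enrollment:
  - enrollment 1 (Olivia): course_id=2 -> matches Calculus
  - enrollment 2 (Chris): course_id=2 -> matches Calculus
  - enrollment 3 (Dave): course_id=6 -> matches Programming
  - enrollment 4 (Xander): course_id=3 -> matches Economics
  - enrollment 5 (Iris): course_id=4 -> matches Databases
  - enrollment 6 (Zoe): course_id=5 -> matches Algebra
  - enrollment 7 (Fiona): course_id=5 -> matches Algebra
  - enrollment 8 (Eve): course_id=NULL, no match -> dropped
  - enrollment 9 (Leo): course_id=4 -> matches Databases
So 1 of 9 rows is dropped.

SQL:
SELECT a.student, b.title AS course
FROM enrollments a
INNER JOIN courses b ON a.course_id = b.id

Result:
student | course     
--------+------------
Olivia  | Calculus   
Chris   | Calculus   
Dave    | Programming
Xander  | Economics  
Iris    | Databases  
Zoe     | Algebra    
Fiona   | Algebra    
Leo     | Databases  


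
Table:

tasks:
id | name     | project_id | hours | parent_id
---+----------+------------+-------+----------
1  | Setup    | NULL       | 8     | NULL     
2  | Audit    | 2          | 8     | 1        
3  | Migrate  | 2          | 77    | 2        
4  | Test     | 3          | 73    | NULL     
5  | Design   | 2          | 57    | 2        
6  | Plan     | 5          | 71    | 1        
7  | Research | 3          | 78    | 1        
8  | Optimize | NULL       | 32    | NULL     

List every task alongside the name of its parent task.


This is a self-join: tasks is joined to a second copy of itself, matching each row's parent_id to another row's id. Use LEFT JOIN so rows with parent_id=NULL are kept.
  - task 1 (Setup): parent_id=NULL -> NULL
  - task 2 (Audit): parent_id=1 -> Setup
  - task 3 (Migrate): parent_id=2 -> Audit
  - task 4 (Test): parent_id=NULL -> NULL
  - task 5 (Design): parent_id=2 -> Audit
  - task 6 (Plan): parent_id=1 -> Setup
  - task 7 (Research): parent_id=1 -> Setup
  - task 8 (Optimize): parent_id=NULL -> NULL

SQL:
SELECT a.name AS item, b.name AS parent
FROM tasks a
LEFT JOIN tasks b ON a.parent_id = b.id

Result:
item     | parent
---------+-------
Setup    | NULL  
Audit    | Setup 
Migrate  | Audit 
Test     | NULL  
Design   | Audit 
Plan     | Setup 
Research | Setup 
Optimize | NULL  


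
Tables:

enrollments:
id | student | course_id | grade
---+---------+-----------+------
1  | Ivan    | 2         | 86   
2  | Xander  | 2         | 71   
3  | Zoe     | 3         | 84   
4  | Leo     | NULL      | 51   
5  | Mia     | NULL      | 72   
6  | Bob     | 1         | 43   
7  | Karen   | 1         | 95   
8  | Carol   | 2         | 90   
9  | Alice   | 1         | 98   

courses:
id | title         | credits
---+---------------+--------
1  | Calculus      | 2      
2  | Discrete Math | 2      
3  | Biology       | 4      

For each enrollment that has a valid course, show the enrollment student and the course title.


INNER JOIN keeps only enrollments rows whose course_id matches an id in courses. Walk through each enrollment:
  - enrollment 1 (Ivan): course_id=2 -> matches Discrete Math
  - enrollment 2 (Xander): course_id=2 -> matches Discrete Math
  - enrollment 3 (Zoe): course_id=3 -> matches Biology
  - enrollment 4 (Leo): course_id=NULL, no match -> dropped
  - enrollment 5 (Mia): course_id=NULL, no match -> dropped
  - enrollment 6 (Bob): course_id=1 -> matches Calculus
  - enrollment 7 (Karen): course_id=1 -> matches Calculus
  - enrollment 8 (Carol): course_id=2 -> matches Discrete Math
  - enrollment 9 (Alice): course_id=1 -> matches Calculus
So 2 of 9 rows are dropped.

SQL:
SELECT a.student, b.title AS course
FROM enrollments a
INNER JOIN courses b ON a.course_id = b.id

Result:
student | course       
--------+--------------
Ivan    | Discrete Math
Xander  | Discrete Math
Zoe     | Biology      
Bob     | Calculus     
Karen   | Calculus     
Carol   | Discrete Math
Alice   | Calculus     


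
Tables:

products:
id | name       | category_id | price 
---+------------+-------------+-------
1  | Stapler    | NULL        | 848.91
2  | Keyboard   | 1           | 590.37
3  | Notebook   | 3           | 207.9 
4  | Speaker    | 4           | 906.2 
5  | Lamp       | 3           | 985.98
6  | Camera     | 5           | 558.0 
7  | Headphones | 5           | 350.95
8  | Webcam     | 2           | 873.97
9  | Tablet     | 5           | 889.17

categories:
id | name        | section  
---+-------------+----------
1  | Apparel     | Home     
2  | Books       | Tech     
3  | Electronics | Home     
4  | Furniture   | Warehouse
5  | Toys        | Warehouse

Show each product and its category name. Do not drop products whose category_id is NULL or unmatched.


LEFT JOIN keeps every row from products (the left table); where category_id has no match in categories, the category columns become NULL. Walk through each product:
  - product 1 (Stapler): category_id=NULL, no match -> kept with NULL
  - product 2 (Keyboard): category_id=1 -> matches Apparel
  - product 3 (Notebook): category_id=3 -> matches Electronics
  - product 4 (Speaker): category_id=4 -> matches Furniture
  - product 5 (Lamp): category_id=3 -> matches Electronics
  - product 6 (Camera): category_id=5 -> matches Toys
  - product 7 (Headphones): category_id=5 -> matches Toys
  - product 8 (Webcam): category_id=2 -> matches Books
  - product 9 (Tablet): category_id=5 -> matches Toys
All 9 rows appear; 1 has NULL category.

SQL:
SELECT a.name, b.name AS category
FROM products a
LEFT JOIN categories b ON a.category_id = b.id

Result:
name       | category   
-----------+------------
Stapler    | NULL       
Keyboard   | Apparel    
Notebook   | Electronics
Speaker    | Furniture  
Lamp       | Electronics
Camera     | Toys       
Headphones | Toys       
Webcam     | Books      
Tablet     | Toys       


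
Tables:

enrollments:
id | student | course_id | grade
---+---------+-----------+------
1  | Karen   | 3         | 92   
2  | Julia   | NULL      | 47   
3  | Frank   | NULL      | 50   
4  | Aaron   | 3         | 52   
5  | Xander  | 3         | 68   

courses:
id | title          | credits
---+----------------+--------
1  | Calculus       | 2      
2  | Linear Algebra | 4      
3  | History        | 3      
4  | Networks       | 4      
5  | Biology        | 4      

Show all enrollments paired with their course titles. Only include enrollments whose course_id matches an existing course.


INNER JOIN keeps only enrollments rows whose course_id matches an id in courses. Walk through each enrollment:
  - enrollment 1 (Karen): course_id=3 -> matches History
  - enrollment 2 (Julia): course_id=NULL, no match -> dropped
  - enrollment 3 (Frank): course_id=NULL, no match -> dropped
  - enrollment 4 (Aaron): course_id=3 -> matches History
  - enrollment 5 (Xander): course_id=3 -> matches History
So 2 of 5 rows are dropped.

SQL:
SELECT a.student, b.title AS course
FROM enrollments a
INNER JOIN courses b ON a.course_id = b.id

Result:
student | course 
--------+--------
Karen   | History
Aaron   | History
Xander  | History


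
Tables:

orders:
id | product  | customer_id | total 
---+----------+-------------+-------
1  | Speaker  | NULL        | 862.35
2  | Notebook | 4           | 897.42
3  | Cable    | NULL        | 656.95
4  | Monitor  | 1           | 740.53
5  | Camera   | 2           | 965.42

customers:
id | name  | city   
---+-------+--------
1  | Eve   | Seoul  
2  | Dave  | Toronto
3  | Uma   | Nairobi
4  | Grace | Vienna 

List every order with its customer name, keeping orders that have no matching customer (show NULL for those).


LEFT JOIN keeps every row from orders (the left table); where customer_id has no match in customers, the customer columns become NULL. Walk through each order:
  - order 1 (Speaker): customer_id=NULL, no match -> kept with NULL
  - order 2 (Notebook): customer_id=4 -> matches Grace
  - order 3 (Cable): customer_id=NULL, no match -> kept with NULL
  - order 4 (Monitor): customer_id=1 -> matches Eve
  - order 5 (Camera): customer_id=2 -> matches Dave
All 5 rows appear; 2 have NULL customer.

SQL:
SELECT a.product, b.name AS customer
FROM orders a
LEFT JOIN customers b ON a.customer_id = b.id

Result:
product  | customer
---------+---------
Speaker  | NULL    
Notebook | Grace   
Cable    | NULL    
Monitor  | Eve     
Camera   | Dave    
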